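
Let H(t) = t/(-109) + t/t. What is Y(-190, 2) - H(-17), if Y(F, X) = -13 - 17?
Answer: -3396/109 ≈ -31.156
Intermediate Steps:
H(t) = 1 - t/109 (H(t) = t*(-1/109) + 1 = -t/109 + 1 = 1 - t/109)
Y(F, X) = -30
Y(-190, 2) - H(-17) = -30 - (1 - 1/109*(-17)) = -30 - (1 + 17/109) = -30 - 1*126/109 = -30 - 126/109 = -3396/109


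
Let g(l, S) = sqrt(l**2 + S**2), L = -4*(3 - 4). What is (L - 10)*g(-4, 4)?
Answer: -24*sqrt(2) ≈ -33.941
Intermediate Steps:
L = 4 (L = -4*(-1) = 4)
g(l, S) = sqrt(S**2 + l**2)
(L - 10)*g(-4, 4) = (4 - 10)*sqrt(4**2 + (-4)**2) = -6*sqrt(16 + 16) = -24*sqrt(2)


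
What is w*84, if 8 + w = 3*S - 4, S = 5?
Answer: 252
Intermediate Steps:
w = 3 (w = -8 + (3*5 - 4) = -8 + (15 - 4) = -8 + 11 = 3)
w*84 = 3*84 = 252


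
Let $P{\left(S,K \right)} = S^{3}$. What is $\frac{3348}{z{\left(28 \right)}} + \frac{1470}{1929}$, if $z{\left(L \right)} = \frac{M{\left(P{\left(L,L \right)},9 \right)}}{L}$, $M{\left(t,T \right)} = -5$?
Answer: $- \frac{60274942}{3215} \approx -18748.0$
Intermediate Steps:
$z{\left(L \right)} = - \frac{5}{L}$
$\frac{3348}{z{\left(28 \right)}} + \frac{1470}{1929} = \frac{3348}{\left(-5\right) \frac{1}{28}} + \frac{1470}{1929} = \frac{3348}{\left(-5\right) \frac{1}{28}} + 1470 \cdot \frac{1}{1929} = \frac{3348}{- \frac{5}{28}} + \frac{490}{643} = 3348 \left(- \frac{28}{5}\right) + \frac{490}{643} = - \frac{93744}{5} + \frac{490}{643} = - \frac{60274942}{3215}$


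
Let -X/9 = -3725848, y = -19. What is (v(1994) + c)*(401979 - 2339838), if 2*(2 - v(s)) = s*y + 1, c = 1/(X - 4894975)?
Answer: -2102678144255113425/57275314 ≈ -3.6712e+10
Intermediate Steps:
X = 33532632 (X = -9*(-3725848) = 33532632)
c = 1/28637657 (c = 1/(33532632 - 4894975) = 1/28637657 ≈ 3.4919e-8)
v(s) = 3/2 + 19*s/2 (v(s) = 2 - (s*(-19) + 1)/2 = 2 - (-19*s + 1)/2 = 2 - (1 - 19*s)/2 = 2 + (-½ + 19*s/2) = 3/2 + 19*s/2)
(v(1994) + c)*(401979 - 2339838) = ((3/2 + (19/2)*1994) + 1/28637657)*(401979 - 2339838) = ((3/2 + 18943) + 1/28637657)*(-1937859) = (37889/2 + 1/28637657)*(-1937859) = (1085052186075/57275314)*(-1937859) = -2102678144255113425/57275314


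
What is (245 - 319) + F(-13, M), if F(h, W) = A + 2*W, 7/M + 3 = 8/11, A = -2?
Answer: -2054/25 ≈ -82.160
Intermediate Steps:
M = -77/25 (M = 7/(-3 + 8/11) = 7/(-25/11) = 7*(-11/25) = -77/25 ≈ -3.0800)
F(h, W) = -2 + 2*W
(245 - 319) + F(-13, M) = (245 - 319) + (-2 + 2*(-77/25)) = -74 + (-2 - 154/25) = -74 - 204/25 = -2054/25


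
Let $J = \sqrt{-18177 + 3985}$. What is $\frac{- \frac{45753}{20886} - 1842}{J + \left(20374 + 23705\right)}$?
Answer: $- \frac{565941521145}{13526974078546} + \frac{25678510 i \sqrt{887}}{6763487039273} \approx -0.041838 + 0.00011307 i$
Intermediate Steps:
$J = 4 i \sqrt{887}$ ($J = \sqrt{-14192} = 4 i \sqrt{887} \approx 119.13 i$)
$\frac{- \frac{45753}{20886} - 1842}{J + \left(20374 + 23705\right)} = \frac{- \frac{45753}{20886} - 1842}{4 i \sqrt{887} + \left(20374 + 23705\right)} = \frac{\left(-45753\right) \frac{1}{20886} - 1842}{4 i \sqrt{887} + 44079} = \frac{- \frac{15251}{6962} - 1842}{44079 + 4 i \sqrt{887}} = - \frac{12839255}{6962 \left(44079 + 4 i \sqrt{887}\right)}$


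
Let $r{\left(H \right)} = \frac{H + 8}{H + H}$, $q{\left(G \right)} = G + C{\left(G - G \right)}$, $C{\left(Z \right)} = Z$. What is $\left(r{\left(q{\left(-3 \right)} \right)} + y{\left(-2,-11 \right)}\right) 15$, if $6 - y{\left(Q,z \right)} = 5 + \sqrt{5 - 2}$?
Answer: $\frac{5}{2} - 15 \sqrt{3} \approx -23.481$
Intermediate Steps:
$q{\left(G \right)} = G$ ($q{\left(G \right)} = G + \left(G - G\right) = G + 0 = G$)
$r{\left(H \right)} = \frac{8 + H}{2 H}$
$y{\left(Q,z \right)} = 1 - \sqrt{3}$ ($y{\left(Q,z \right)} = 6 - \left(5 + \sqrt{5 - 2}\right) = 6 - \left(5 + \sqrt{3}\right) = 1 - \sqrt{3}$)
$\left(r{\left(q{\left(-3 \right)} \right)} + y{\left(-2,-11 \right)}\right) 15 = \left(\frac{8 - 3}{2 \left(-3\right)} + \left(1 - \sqrt{3}\right)\right) 15 = \left(\frac{1}{2} \left(- \frac{1}{3}\right) 5 + \left(1 - \sqrt{3}\right)\right) 15 = \left(- \frac{5}{6} + \left(1 - \sqrt{3}\right)\right) 15 = \left(\frac{1}{6} - \sqrt{3}\right) 15 = \frac{5}{2} - 15 \sqrt{3}$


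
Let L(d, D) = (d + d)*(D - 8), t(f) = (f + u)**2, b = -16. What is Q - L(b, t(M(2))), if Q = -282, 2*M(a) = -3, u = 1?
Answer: -530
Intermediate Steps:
M(a) = -3/2 (M(a) = (1/2)*(-3) = -3/2)
t(f) = (1 + f)**2 (t(f) = (f + 1)**2 = (1 + f)**2)
L(d, D) = 2*d*(-8 + D) (L(d, D) = (2*d)*(-8 + D) = 2*d*(-8 + D))
Q - L(b, t(M(2))) = -282 - 2*(-16)*(-8 + (1 - 3/2)**2) = -282 - 2*(-16)*(-8 + (-1/2)**2) = -282 - 2*(-16)*(-8 + 1/4) = -282 - 2*(-16)*(-31)/4 = -282 - 1*248 = -282 - 248 = -530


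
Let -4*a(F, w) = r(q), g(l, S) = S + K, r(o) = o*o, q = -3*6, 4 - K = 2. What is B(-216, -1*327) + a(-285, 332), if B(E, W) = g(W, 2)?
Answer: -77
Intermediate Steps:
K = 2 (K = 4 - 1*2 = 4 - 2 = 2)
q = -18
r(o) = o²
g(l, S) = 2 + S (g(l, S) = S + 2 = 2 + S)
a(F, w) = -81 (a(F, w) = -¼*(-18)² = -¼*324 = -81)
B(E, W) = 4 (B(E, W) = 2 + 2 = 4)
B(-216, -1*327) + a(-285, 332) = 4 - 81 = -77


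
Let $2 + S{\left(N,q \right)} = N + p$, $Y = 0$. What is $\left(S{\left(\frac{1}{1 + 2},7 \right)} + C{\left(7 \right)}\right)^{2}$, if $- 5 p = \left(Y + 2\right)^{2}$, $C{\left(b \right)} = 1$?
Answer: $\frac{484}{225} \approx 2.1511$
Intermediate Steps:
$p = - \frac{4}{5}$ ($p = - \frac{\left(0 + 2\right)^{2}}{5} = - \frac{2^{2}}{5} = \left(- \frac{1}{5}\right) 4 = - \frac{4}{5} \approx -0.8$)
$S{\left(N,q \right)} = - \frac{14}{5} + N$ ($S{\left(N,q \right)} = -2 + \left(N - \frac{4}{5}\right) = -2 + \left(- \frac{4}{5} + N\right) = - \frac{14}{5} + N$)
$\left(S{\left(\frac{1}{1 + 2},7 \right)} + C{\left(7 \right)}\right)^{2} = \left(\left(- \frac{14}{5} + \frac{1}{1 + 2}\right) + 1\right)^{2} = \left(\left(- \frac{14}{5} + \frac{1}{3}\right) + 1\right)^{2} = \left(- \frac{37}{15} + 1\right)^{2} = \left(- \frac{22}{15}\right)^{2} = \frac{484}{225}$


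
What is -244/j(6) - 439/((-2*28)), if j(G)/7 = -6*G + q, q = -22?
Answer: 13707/1624 ≈ 8.4403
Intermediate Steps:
j(G) = -154 - 42*G (j(G) = 7*(-6*G - 22) = 7*(-22 - 6*G) = -154 - 42*G)
-244/j(6) - 439/((-2*28)) = -244/(-154 - 42*6) - 439/((-2*28)) = -244/(-154 - 252) - 439/(-56) = -244/(-406) - 439*(-1/56) = -244*(-1/406) + 439/56 = 122/203 + 439/56 = 13707/1624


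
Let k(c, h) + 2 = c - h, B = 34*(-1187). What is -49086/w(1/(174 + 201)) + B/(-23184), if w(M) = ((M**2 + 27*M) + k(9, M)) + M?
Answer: -79996247714321/11528255592 ≈ -6939.1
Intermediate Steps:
B = -40358
k(c, h) = -2 + c - h (k(c, h) = -2 + (c - h) = -2 + c - h)
w(M) = 7 + M**2 + 27*M (w(M) = ((M**2 + 27*M) + (-2 + 9 - M)) + M = ((M**2 + 27*M) + (7 - M)) + M = (7 + M**2 + 26*M) + M = 7 + M**2 + 27*M)
-49086/w(1/(174 + 201)) + B/(-23184) = -49086/(7 + (1/(174 + 201))**2 + 27/(174 + 201)) - 40358/(-23184) = -49086/(7 + (1/375)**2 + 27/375) - 40358*(-1/23184) = -49086/(7 + (1/375)**2 + 27*(1/375)) + 20179/11592 = -49086/(7 + 1/140625 + 9/125) + 20179/11592 = -49086/994501/140625 + 20179/11592 = -49086*140625/994501 + 20179/11592 = -6902718750/994501 + 20179/11592 = -79996247714321/11528255592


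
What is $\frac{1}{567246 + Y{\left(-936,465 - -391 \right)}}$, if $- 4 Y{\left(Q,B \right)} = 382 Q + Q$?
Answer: $\frac{1}{656868} \approx 1.5224 \cdot 10^{-6}$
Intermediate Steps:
$Y{\left(Q,B \right)} = - \frac{383 Q}{4}$ ($Y{\left(Q,B \right)} = - \frac{382 Q + Q}{4} = - \frac{383 Q}{4}$)
$\frac{1}{567246 + Y{\left(-936,465 - -391 \right)}} = \frac{1}{567246 - -89622} = \frac{1}{567246 + 89622} = \frac{1}{656868}$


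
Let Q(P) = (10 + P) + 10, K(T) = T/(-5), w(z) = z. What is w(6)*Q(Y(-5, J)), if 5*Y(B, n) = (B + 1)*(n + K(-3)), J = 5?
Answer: 2328/25 ≈ 93.120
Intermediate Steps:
K(T) = -T/5 (K(T) = T*(-⅕) = -T/5)
Y(B, n) = (1 + B)*(⅗ + n)/5 (Y(B, n) = ((B + 1)*(n - ⅕*(-3)))/5 = ((1 + B)*(n + ⅗))/5 = ((1 + B)*(⅗ + n))/5 = (1 + B)*(⅗ + n)/5)
Q(P) = 20 + P
w(6)*Q(Y(-5, J)) = 6*(20 + (3/25 + (⅕)*5 + (3/25)*(-5) + (⅕)*(-5)*5)) = 6*(20 + (3/25 + 1 - ⅗ - 5)) = 6*(20 - 112/25) = 6*(388/25) = 2328/25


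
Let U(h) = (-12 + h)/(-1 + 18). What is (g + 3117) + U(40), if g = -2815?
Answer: 5162/17 ≈ 303.65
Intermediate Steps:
U(h) = -12/17 + h/17 (U(h) = (-12 + h)/17 = (-12 + h)*(1/17) = -12/17 + h/17)
(g + 3117) + U(40) = (-2815 + 3117) + (-12/17 + (1/17)*40) = 302 + (-12/17 + 40/17) = 302 + 28/17 = 5162/17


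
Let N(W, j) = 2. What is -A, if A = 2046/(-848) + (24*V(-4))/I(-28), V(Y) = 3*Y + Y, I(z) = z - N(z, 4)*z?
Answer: 47865/2968 ≈ 16.127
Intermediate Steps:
I(z) = -z (I(z) = z - 2*z = -z)
V(Y) = 4*Y
A = -47865/2968 (A = 2046/(-848) + (24*(4*(-4)))/((-1*(-28))) = 2046*(-1/848) + (24*(-16))/28 = -1023/424 - 384*1/28 = -1023/424 - 96/7 = -47865/2968 ≈ -16.127)
-A = -1*(-47865/2968) = 47865/2968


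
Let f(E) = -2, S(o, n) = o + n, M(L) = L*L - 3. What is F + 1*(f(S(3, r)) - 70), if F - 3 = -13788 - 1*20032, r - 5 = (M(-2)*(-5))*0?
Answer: -33889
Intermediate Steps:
M(L) = -3 + L² (M(L) = L² - 3 = -3 + L²)
r = 5 (r = 5 + ((-3 + (-2)²)*(-5))*0 = 5 + ((-3 + 4)*(-5))*0 = 5 + (1*(-5))*0 = 5 - 5*0 = 5 + 0 = 5)
F = -33817 (F = 3 + (-13788 - 1*20032) = 3 + (-13788 - 20032) = 3 - 33820 = -33817)
S(o, n) = n + o
F + 1*(f(S(3, r)) - 70) = -33817 + 1*(-2 - 70) = -33817 + 1*(-72) = -33817 - 72 = -33889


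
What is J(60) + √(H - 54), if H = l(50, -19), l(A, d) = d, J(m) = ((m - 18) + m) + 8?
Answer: 110 + I*√73 ≈ 110.0 + 8.544*I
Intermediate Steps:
J(m) = -10 + 2*m (J(m) = ((-18 + m) + m) + 8 = (-18 + 2*m) + 8 = -10 + 2*m)
H = -19
J(60) + √(H - 54) = (-10 + 2*60) + √(-19 - 54) = (-10 + 120) + √(-73) = 110 + I*√73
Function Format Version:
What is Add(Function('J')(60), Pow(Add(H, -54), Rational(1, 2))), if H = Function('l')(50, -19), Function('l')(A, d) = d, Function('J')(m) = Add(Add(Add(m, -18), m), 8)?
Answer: Add(110, Mul(I, Pow(73, Rational(1, 2)))) ≈ Add(110.00, Mul(8.5440, I))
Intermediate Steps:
Function('J')(m) = Add(-10, Mul(2, m)) (Function('J')(m) = Add(Add(Add(-18, m), m), 8) = Add(Add(-18, Mul(2, m)), 8) = Add(-10, Mul(2, m)))
H = -19
Add(Function('J')(60), Pow(Add(H, -54), Rational(1, 2))) = Add(Add(-10, Mul(2, 60)), Pow(Add(-19, -54), Rational(1, 2))) = Add(Add(-10, 120), Pow(-73, Rational(1, 2))) = Add(110, Mul(I, Pow(73, Rational(1, 2))))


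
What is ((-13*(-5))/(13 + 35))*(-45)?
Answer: -975/16 ≈ -60.938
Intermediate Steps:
((-13*(-5))/(13 + 35))*(-45) = (65/48)*(-45) = -975/16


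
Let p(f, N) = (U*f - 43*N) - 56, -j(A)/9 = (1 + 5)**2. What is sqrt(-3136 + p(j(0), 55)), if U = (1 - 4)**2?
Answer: I*sqrt(8473) ≈ 92.049*I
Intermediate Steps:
j(A) = -324 (j(A) = -9*(1 + 5)**2 = -9*6**2 = -9*36 = -324)
U = 9 (U = (-3)**2 = 9)
p(f, N) = -56 - 43*N + 9*f (p(f, N) = (9*f - 43*N) - 56 = (-43*N + 9*f) - 56 = -56 - 43*N + 9*f)
sqrt(-3136 + p(j(0), 55)) = sqrt(-3136 + (-56 - 43*55 + 9*(-324))) = sqrt(-3136 + (-56 - 2365 - 2916)) = sqrt(-3136 - 5337) = sqrt(-8473) = I*sqrt(8473)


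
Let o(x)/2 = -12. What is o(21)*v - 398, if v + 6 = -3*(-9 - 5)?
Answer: -1262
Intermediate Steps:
o(x) = -24 (o(x) = 2*(-12) = -24)
v = 36 (v = -6 - 3*(-9 - 5) = -6 - 3*(-14) = -6 + 42 = 36)
o(21)*v - 398 = -24*36 - 398 = -864 - 398 = -1262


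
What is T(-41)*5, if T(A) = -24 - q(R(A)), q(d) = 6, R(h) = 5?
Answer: -150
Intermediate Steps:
T(A) = -30 (T(A) = -24 - 1*6 = -24 - 6 = -30)
T(-41)*5 = -30*5 = -150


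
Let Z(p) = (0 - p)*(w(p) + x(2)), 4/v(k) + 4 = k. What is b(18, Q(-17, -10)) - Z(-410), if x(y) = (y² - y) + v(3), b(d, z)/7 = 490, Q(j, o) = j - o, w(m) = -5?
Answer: 6300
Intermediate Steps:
b(d, z) = 3430 (b(d, z) = 7*490 = 3430)
v(k) = 4/(-4 + k)
x(y) = -4 + y² - y (x(y) = (y² - y) + 4/(-4 + 3) = (y² - y) + 4/(-1) = (y² - y) + 4*(-1) = (y² - y) - 4 = -4 + y² - y)
Z(p) = 7*p (Z(p) = (0 - p)*(-5 + (-4 + 2² - 1*2)) = (-p)*(-5 + (-4 + 4 - 2)) = (-p)*(-5 - 2) = -p*(-7) = 7*p)
b(18, Q(-17, -10)) - Z(-410) = 3430 - 7*(-410) = 3430 - 1*(-2870) = 3430 + 2870 = 6300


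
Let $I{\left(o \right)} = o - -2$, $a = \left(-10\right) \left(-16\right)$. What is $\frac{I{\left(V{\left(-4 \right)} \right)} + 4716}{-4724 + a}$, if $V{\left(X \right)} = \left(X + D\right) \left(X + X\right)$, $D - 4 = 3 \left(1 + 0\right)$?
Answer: $- \frac{2347}{2282} \approx -1.0285$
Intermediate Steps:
$D = 7$ ($D = 4 + 3 \left(1 + 0\right) = 4 + 3 \cdot 1 = 4 + 3 = 7$)
$V{\left(X \right)} = 2 X \left(7 + X\right)$ ($V{\left(X \right)} = \left(X + 7\right) \left(X + X\right) = \left(7 + X\right) 2 X = 2 X \left(7 + X\right)$)
$a = 160$
$I{\left(o \right)} = 2 + o$ ($I{\left(o \right)} = o + 2 = 2 + o$)
$\frac{I{\left(V{\left(-4 \right)} \right)} + 4716}{-4724 + a} = \frac{\left(2 + 2 \left(-4\right) \left(7 - 4\right)\right) + 4716}{-4724 + 160} = \frac{\left(2 + 2 \left(-4\right) 3\right) + 4716}{-4564} = \left(\left(2 - 24\right) + 4716\right) \left(- \frac{1}{4564}\right) = \left(-22 + 4716\right) \left(- \frac{1}{4564}\right) = 4694 \left(- \frac{1}{4564}\right) = - \frac{2347}{2282}$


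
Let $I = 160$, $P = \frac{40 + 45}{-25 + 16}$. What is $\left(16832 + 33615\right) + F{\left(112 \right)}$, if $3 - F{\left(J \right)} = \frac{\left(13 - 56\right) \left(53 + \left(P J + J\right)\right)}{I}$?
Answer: $\frac{14460499}{288} \approx 50210.0$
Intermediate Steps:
$P = - \frac{85}{9}$ ($P = \frac{85}{-9} = 85 \left(- \frac{1}{9}\right) = - \frac{85}{9} \approx -9.4444$)
$F{\left(J \right)} = \frac{2759}{160} - \frac{817 J}{360}$ ($F{\left(J \right)} = 3 - \frac{\left(13 - 56\right) \left(53 + \left(- \frac{85 J}{9} + J\right)\right)}{160} = 3 - - 43 \left(53 - \frac{76 J}{9}\right) \frac{1}{160} = 3 - \left(-2279 + \frac{3268 J}{9}\right) \frac{1}{160} = 3 - \left(- \frac{2279}{160} + \frac{817 J}{360}\right) = \frac{2759}{160} - \frac{817 J}{360}$)
$\left(16832 + 33615\right) + F{\left(112 \right)} = \left(16832 + 33615\right) + \left(\frac{2759}{160} - \frac{11438}{45}\right) = 50447 + \left(\frac{2759}{160} - \frac{11438}{45}\right) = 50447 - \frac{68237}{288} = \frac{14460499}{288}$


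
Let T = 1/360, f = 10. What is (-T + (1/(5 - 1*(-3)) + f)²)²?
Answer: 87164886169/8294400 ≈ 10509.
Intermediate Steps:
T = 1/360 ≈ 0.0027778
(-T + (1/(5 - 1*(-3)) + f)²)² = (-1*1/360 + (1/(5 - 1*(-3)) + 10)²)² = (-1/360 + (1/(5 + 3) + 10)²)² = (-1/360 + (1/8 + 10)²)² = (-1/360 + (⅛ + 10)²)² = (-1/360 + (81/8)²)² = (-1/360 + 6561/64)² = (295237/2880)² = 87164886169/8294400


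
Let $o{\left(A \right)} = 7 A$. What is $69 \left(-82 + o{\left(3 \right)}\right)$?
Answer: $-4209$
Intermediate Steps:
$69 \left(-82 + o{\left(3 \right)}\right) = 69 \left(-82 + 7 \cdot 3\right) = 69 \left(-82 + 21\right) = 69 \left(-61\right) = -4209$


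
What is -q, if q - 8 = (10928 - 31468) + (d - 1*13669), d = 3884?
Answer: 30317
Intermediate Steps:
q = -30317 (q = 8 + ((10928 - 31468) + (3884 - 1*13669)) = 8 + (-20540 + (3884 - 13669)) = 8 + (-20540 - 9785) = 8 - 30325 = -30317)
-q = -1*(-30317) = 30317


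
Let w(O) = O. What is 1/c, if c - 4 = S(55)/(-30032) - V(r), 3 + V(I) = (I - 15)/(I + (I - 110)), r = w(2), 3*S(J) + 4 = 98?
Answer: 2387544/16417505 ≈ 0.14543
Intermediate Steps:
S(J) = 94/3 (S(J) = -4/3 + (⅓)*98 = -4/3 + 98/3 = 94/3)
r = 2
V(I) = -3 + (-15 + I)/(-110 + 2*I) (V(I) = -3 + (I - 15)/(I + (I - 110)) = -3 + (-15 + I)/(I + (-110 + I)) = -3 + (-15 + I)/(-110 + 2*I))
c = 16417505/2387544 (c = 4 + ((94/3)/(-30032) - 5*(63 - 1*2)/(2*(-55 + 2))) = 4 + ((94/3)*(-1/30032) - 5*(63 - 2)/(2*(-53))) = 4 + (-47/45048 - 5*(-1)*61/(2*53)) = 4 + (-47/45048 - 1*(-305/106)) = 4 + (-47/45048 + 305/106) = 4 + 6867329/2387544 = 16417505/2387544 ≈ 6.8763)
1/c = 1/(16417505/2387544) = 2387544/16417505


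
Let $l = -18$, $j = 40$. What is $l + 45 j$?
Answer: $1782$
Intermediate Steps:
$l + 45 j = -18 + 45 \cdot 40 = -18 + 1800 = 1782$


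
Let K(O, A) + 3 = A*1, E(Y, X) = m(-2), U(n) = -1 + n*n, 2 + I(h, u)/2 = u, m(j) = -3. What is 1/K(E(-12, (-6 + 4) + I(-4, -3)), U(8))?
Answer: 1/60 ≈ 0.016667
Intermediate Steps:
I(h, u) = -4 + 2*u
U(n) = -1 + n²
E(Y, X) = -3
K(O, A) = -3 + A (K(O, A) = -3 + A*1 = -3 + A)
1/K(E(-12, (-6 + 4) + I(-4, -3)), U(8)) = 1/(-3 + (-1 + 8²)) = 1/(-3 + (-1 + 64)) = 1/(-3 + 63) = 1/60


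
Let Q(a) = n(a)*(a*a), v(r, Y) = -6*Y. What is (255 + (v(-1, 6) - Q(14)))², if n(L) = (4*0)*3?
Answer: 47961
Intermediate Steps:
n(L) = 0 (n(L) = 0*3 = 0)
Q(a) = 0 (Q(a) = 0*(a*a) = 0*a² = 0)
(255 + (v(-1, 6) - Q(14)))² = (255 + (-6*6 - 1*0))² = (255 + (-36 + 0))² = (255 - 36)² = 219² = 47961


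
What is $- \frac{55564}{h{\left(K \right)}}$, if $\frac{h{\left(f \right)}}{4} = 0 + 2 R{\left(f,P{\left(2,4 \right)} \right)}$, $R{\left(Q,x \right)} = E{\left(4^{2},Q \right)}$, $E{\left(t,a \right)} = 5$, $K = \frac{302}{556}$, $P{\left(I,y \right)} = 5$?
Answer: $- \frac{13891}{10} \approx -1389.1$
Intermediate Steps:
$K = \frac{151}{278}$ ($K = 302 \cdot \frac{1}{556} = \frac{151}{278} \approx 0.54317$)
$R{\left(Q,x \right)} = 5$
$h{\left(f \right)} = 40$ ($h{\left(f \right)} = 4 \left(0 + 2 \cdot 5\right) = 4 \left(0 + 10\right) = 4 \cdot 10 = 40$)
$- \frac{55564}{h{\left(K \right)}} = - \frac{55564}{40} = \left(-55564\right) \frac{1}{40} = - \frac{13891}{10}$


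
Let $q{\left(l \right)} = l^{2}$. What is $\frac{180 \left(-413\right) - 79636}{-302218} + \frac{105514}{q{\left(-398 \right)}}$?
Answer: $\frac{14069661089}{11968135018} \approx 1.1756$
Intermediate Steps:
$\frac{180 \left(-413\right) - 79636}{-302218} + \frac{105514}{q{\left(-398 \right)}} = \frac{180 \left(-413\right) - 79636}{-302218} + \frac{105514}{\left(-398\right)^{2}} = \left(-74340 - 79636\right) \left(- \frac{1}{302218}\right) + \frac{105514}{158404} = \left(-153976\right) \left(- \frac{1}{302218}\right) + 105514 \cdot \frac{1}{158404} = \frac{76988}{151109} + \frac{52757}{79202} = \frac{14069661089}{11968135018}$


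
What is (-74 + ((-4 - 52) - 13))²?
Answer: 20449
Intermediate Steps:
(-74 + ((-4 - 52) - 13))² = (-74 + (-56 - 13))² = (-74 - 69)² = (-143)² = 20449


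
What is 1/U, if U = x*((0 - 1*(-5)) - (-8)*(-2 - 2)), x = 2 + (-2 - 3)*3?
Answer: 1/351 ≈ 0.0028490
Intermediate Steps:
x = -13 (x = 2 - 5*3 = 2 - 15 = -13)
U = 351 (U = -13*((0 - 1*(-5)) - (-8)*(-2 - 2)) = -13*((0 + 5) - (-8)*(-4)) = -13*(5 - 4*8) = -13*(5 - 32) = -13*(-27) = 351)
1/U = 1/351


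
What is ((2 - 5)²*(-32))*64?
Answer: -18432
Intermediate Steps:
((2 - 5)²*(-32))*64 = ((-3)²*(-32))*64 = (9*(-32))*64 = -288*64 = -18432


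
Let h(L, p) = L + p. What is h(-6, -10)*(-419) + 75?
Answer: 6779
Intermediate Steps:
h(-6, -10)*(-419) + 75 = (-6 - 10)*(-419) + 75 = -16*(-419) + 75 = 6704 + 75 = 6779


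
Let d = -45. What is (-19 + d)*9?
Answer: -576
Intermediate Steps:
(-19 + d)*9 = (-19 - 45)*9 = -64*9 = -576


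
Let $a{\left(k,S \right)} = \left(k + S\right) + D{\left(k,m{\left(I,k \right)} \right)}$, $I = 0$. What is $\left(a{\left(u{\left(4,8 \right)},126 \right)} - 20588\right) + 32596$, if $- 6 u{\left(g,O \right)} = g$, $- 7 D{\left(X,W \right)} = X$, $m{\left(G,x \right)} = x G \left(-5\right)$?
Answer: $\frac{84934}{7} \approx 12133.0$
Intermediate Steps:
$m{\left(G,x \right)} = - 5 G x$ ($m{\left(G,x \right)} = G x \left(-5\right) = - 5 G x$)
$D{\left(X,W \right)} = - \frac{X}{7}$
$u{\left(g,O \right)} = - \frac{g}{6}$
$a{\left(k,S \right)} = S + \frac{6 k}{7}$ ($a{\left(k,S \right)} = \left(k + S\right) - \frac{k}{7} = \left(S + k\right) - \frac{k}{7} = S + \frac{6 k}{7}$)
$\left(a{\left(u{\left(4,8 \right)},126 \right)} - 20588\right) + 32596 = \left(\left(126 + \frac{6 \left(\left(- \frac{1}{6}\right) 4\right)}{7}\right) - 20588\right) + 32596 = \left(\left(126 + \frac{6}{7} \left(- \frac{2}{3}\right)\right) - 20588\right) + 32596 = \left(\left(126 - \frac{4}{7}\right) - 20588\right) + 32596 = \left(\frac{878}{7} - 20588\right) + 32596 = - \frac{143238}{7} + 32596 = \frac{84934}{7}$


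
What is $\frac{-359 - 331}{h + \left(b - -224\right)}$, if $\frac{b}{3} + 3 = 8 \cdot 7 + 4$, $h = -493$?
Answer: $\frac{345}{49} \approx 7.0408$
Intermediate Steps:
$b = 171$ ($b = -9 + 3 \left(8 \cdot 7 + 4\right) = -9 + 3 \left(56 + 4\right) = -9 + 3 \cdot 60 = -9 + 180 = 171$)
$\frac{-359 - 331}{h + \left(b - -224\right)} = \frac{-359 - 331}{-493 + \left(171 - -224\right)} = - \frac{690}{-493 + \left(171 + 224\right)} = - \frac{690}{-493 + 395} = - \frac{690}{-98} = \left(-690\right) \left(- \frac{1}{98}\right) = \frac{345}{49}$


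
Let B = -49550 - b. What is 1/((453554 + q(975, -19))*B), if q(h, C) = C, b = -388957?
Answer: 1/153932953745 ≈ 6.4963e-12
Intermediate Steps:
B = 339407 (B = -49550 - 1*(-388957) = -49550 + 388957 = 339407)
1/((453554 + q(975, -19))*B) = 1/((453554 - 19)*339407) = (1/339407)/453535 = (1/453535)*(1/339407) = 1/153932953745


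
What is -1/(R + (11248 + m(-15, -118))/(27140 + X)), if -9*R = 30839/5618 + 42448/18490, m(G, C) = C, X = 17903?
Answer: 21055156214670/13010150633741 ≈ 1.6184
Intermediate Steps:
R = -404342987/467445690 (R = -(30839/5618 + 42448/18490)/9 = -(30839*(1/5618) + 42448*(1/18490))/9 = -(30839/5618 + 21224/9245)/9 = -⅑*404342987/51938410 = -404342987/467445690 ≈ -0.86501)
-1/(R + (11248 + m(-15, -118))/(27140 + X)) = -1/(-404342987/467445690 + (11248 - 118)/(27140 + 17903)) = -1/(-404342987/467445690 + 11130/45043) = -1/(-13010150633741/21055156214670) = -1*(-21055156214670/13010150633741) = 21055156214670/13010150633741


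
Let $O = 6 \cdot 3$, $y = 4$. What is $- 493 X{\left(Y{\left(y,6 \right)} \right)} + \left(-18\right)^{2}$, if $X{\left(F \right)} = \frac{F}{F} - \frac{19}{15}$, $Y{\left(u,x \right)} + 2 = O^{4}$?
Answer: $\frac{6832}{15} \approx 455.47$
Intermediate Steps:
$O = 18$
$Y{\left(u,x \right)} = 104974$ ($Y{\left(u,x \right)} = -2 + 18^{4} = -2 + 104976 = 104974$)
$X{\left(F \right)} = - \frac{4}{15}$ ($X{\left(F \right)} = 1 - \frac{19}{15} = - \frac{4}{15}$)
$- 493 X{\left(Y{\left(y,6 \right)} \right)} + \left(-18\right)^{2} = \left(-493\right) \left(- \frac{4}{15}\right) + \left(-18\right)^{2} = \frac{1972}{15} + 324 = \frac{6832}{15}$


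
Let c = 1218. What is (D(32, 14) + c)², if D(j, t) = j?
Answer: 1562500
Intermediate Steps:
(D(32, 14) + c)² = (32 + 1218)² = 1250² = 1562500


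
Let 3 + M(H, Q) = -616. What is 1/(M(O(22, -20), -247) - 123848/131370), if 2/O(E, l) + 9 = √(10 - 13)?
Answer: -65685/40720939 ≈ -0.0016131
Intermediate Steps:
O(E, l) = 2/(-9 + I*√3) (O(E, l) = 2/(-9 + √(10 - 13)) = 2/(-9 + √(-3)) = 2/(-9 + I*√3))
M(H, Q) = -619 (M(H, Q) = -3 - 616 = -619)
1/(M(O(22, -20), -247) - 123848/131370) = 1/(-619 - 123848/131370) = 1/(-619 - 123848*1/131370) = 1/(-619 - 61924/65685) = 1/(-40720939/65685) = -65685/40720939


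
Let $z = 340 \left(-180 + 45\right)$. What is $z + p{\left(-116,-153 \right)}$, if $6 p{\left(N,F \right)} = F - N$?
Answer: $- \frac{275437}{6} \approx -45906.0$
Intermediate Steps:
$p{\left(N,F \right)} = - \frac{N}{6} + \frac{F}{6}$ ($p{\left(N,F \right)} = \frac{F - N}{6} = - \frac{N}{6} + \frac{F}{6}$)
$z = -45900$ ($z = 340 \left(-135\right) = -45900$)
$z + p{\left(-116,-153 \right)} = -45900 + \left(\left(- \frac{1}{6}\right) \left(-116\right) + \frac{1}{6} \left(-153\right)\right) = -45900 + \left(\frac{58}{3} - \frac{51}{2}\right) = -45900 - \frac{37}{6} = - \frac{275437}{6}$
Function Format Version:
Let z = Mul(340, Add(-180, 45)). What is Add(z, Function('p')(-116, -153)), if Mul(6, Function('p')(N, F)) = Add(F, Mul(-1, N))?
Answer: Rational(-275437, 6) ≈ -45906.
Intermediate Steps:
Function('p')(N, F) = Add(Mul(Rational(-1, 6), N), Mul(Rational(1, 6), F)) (Function('p')(N, F) = Mul(Rational(1, 6), Add(F, Mul(-1, N))) = Add(Mul(Rational(-1, 6), N), Mul(Rational(1, 6), F)))
z = -45900 (z = Mul(340, -135) = -45900)
Add(z, Function('p')(-116, -153)) = Add(-45900, Add(Mul(Rational(-1, 6), -116), Mul(Rational(1, 6), -153))) = Add(-45900, Add(Rational(58, 3), Rational(-51, 2))) = Add(-45900, Rational(-37, 6)) = Rational(-275437, 6)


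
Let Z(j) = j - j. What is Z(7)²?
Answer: 0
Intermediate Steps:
Z(j) = 0
Z(7)² = 0² = 0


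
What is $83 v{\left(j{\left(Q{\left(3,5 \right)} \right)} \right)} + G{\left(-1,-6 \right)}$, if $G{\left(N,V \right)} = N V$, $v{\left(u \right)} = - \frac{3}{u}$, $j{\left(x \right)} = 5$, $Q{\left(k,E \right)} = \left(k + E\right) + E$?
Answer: $- \frac{219}{5} \approx -43.8$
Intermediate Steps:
$Q{\left(k,E \right)} = k + 2 E$ ($Q{\left(k,E \right)} = \left(E + k\right) + E = k + 2 E$)
$83 v{\left(j{\left(Q{\left(3,5 \right)} \right)} \right)} + G{\left(-1,-6 \right)} = 83 \left(- \frac{3}{5}\right) - -6 = 83 \left(\left(-3\right) \frac{1}{5}\right) + 6 = 83 \left(- \frac{3}{5}\right) + 6 = - \frac{249}{5} + 6 = - \frac{219}{5}$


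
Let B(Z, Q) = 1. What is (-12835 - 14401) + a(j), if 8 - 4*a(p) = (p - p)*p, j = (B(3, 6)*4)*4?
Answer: -27234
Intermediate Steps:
j = 16 (j = (1*4)*4 = 4*4 = 16)
a(p) = 2 (a(p) = 2 - (p - p)*p/4 = 2 - 0*p = 2 - 1/4*0 = 2 + 0 = 2)
(-12835 - 14401) + a(j) = (-12835 - 14401) + 2 = -27236 + 2 = -27234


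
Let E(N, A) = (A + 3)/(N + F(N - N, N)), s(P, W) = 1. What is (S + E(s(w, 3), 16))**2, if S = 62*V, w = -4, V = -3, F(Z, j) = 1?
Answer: 124609/4 ≈ 31152.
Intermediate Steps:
E(N, A) = (3 + A)/(1 + N) (E(N, A) = (A + 3)/(N + 1) = (3 + A)/(1 + N))
S = -186 (S = 62*(-3) = -186)
(S + E(s(w, 3), 16))**2 = (-186 + (3 + 16)/(1 + 1))**2 = (-186 + 19/2)**2 = (-353/2)**2 = 124609/4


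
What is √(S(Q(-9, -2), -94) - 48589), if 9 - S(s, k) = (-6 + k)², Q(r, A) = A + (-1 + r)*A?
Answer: 2*I*√14645 ≈ 242.03*I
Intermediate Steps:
Q(r, A) = A + A*(-1 + r)
S(s, k) = 9 - (-6 + k)²
√(S(Q(-9, -2), -94) - 48589) = √((9 - (-6 - 94)²) - 48589) = √((9 - 1*(-100)²) - 48589) = √((9 - 1*10000) - 48589) = √((9 - 10000) - 48589) = √(-9991 - 48589) = √(-58580) = 2*I*√14645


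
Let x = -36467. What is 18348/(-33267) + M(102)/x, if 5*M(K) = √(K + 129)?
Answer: -6116/11089 - √231/182335 ≈ -0.55162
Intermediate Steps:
M(K) = √(129 + K)/5 (M(K) = √(K + 129)/5 = √(129 + K)/5)
18348/(-33267) + M(102)/x = 18348/(-33267) + (√(129 + 102)/5)/(-36467) = 18348*(-1/33267) + (√231/5)*(-1/36467) = -6116/11089 - √231/182335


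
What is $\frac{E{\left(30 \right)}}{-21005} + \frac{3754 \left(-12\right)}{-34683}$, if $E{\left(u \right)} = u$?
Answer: $\frac{63012850}{48567761} \approx 1.2974$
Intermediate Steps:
$\frac{E{\left(30 \right)}}{-21005} + \frac{3754 \left(-12\right)}{-34683} = \frac{30}{-21005} + \frac{3754 \left(-12\right)}{-34683} = 30 \left(- \frac{1}{21005}\right) - - \frac{15016}{11561} = - \frac{6}{4201} + \frac{15016}{11561} = \frac{63012850}{48567761}$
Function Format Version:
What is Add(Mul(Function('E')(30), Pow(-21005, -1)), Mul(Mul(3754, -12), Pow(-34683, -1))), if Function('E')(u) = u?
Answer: Rational(63012850, 48567761) ≈ 1.2974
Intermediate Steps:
Add(Mul(Function('E')(30), Pow(-21005, -1)), Mul(Mul(3754, -12), Pow(-34683, -1))) = Add(Mul(30, Pow(-21005, -1)), Mul(Mul(3754, -12), Pow(-34683, -1))) = Add(Mul(30, Rational(-1, 21005)), Mul(-45048, Rational(-1, 34683))) = Add(Rational(-6, 4201), Rational(15016, 11561)) = Rational(63012850, 48567761)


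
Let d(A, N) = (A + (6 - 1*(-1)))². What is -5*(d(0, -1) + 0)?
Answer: -245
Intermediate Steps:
d(A, N) = (7 + A)² (d(A, N) = (A + (6 + 1))² = (A + 7)² = (7 + A)²)
-5*(d(0, -1) + 0) = -5*((7 + 0)² + 0) = -5*(7² + 0) = -5*(49 + 0) = -5*49 = -245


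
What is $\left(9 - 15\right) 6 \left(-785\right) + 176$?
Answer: $28436$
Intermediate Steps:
$\left(9 - 15\right) 6 \left(-785\right) + 176 = \left(-6\right) 6 \left(-785\right) + 176 = \left(-36\right) \left(-785\right) + 176 = 28260 + 176 = 28436$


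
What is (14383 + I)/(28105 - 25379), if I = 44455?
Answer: 29419/1363 ≈ 21.584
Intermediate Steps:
(14383 + I)/(28105 - 25379) = (14383 + 44455)/(28105 - 25379) = 58838/2726 = 58838*(1/2726) = 29419/1363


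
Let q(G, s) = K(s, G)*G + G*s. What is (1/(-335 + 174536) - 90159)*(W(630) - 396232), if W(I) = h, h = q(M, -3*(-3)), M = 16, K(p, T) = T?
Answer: 2072284486330352/58067 ≈ 3.5688e+10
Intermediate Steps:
q(G, s) = G**2 + G*s (q(G, s) = G*G + G*s = G**2 + G*s)
h = 400 (h = 16*(16 - 3*(-3)) = 16*(16 + 9) = 16*25 = 400)
W(I) = 400
(1/(-335 + 174536) - 90159)*(W(630) - 396232) = (1/(-335 + 174536) - 90159)*(400 - 396232) = (1/174201 - 90159)*(-395832) = -15705787958/174201*(-395832) = 2072284486330352/58067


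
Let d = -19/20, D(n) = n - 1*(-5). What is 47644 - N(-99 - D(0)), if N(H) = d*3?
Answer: 952937/20 ≈ 47647.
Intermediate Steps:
D(n) = 5 + n (D(n) = n + 5 = 5 + n)
d = -19/20 (d = -19*1/20 = -19/20 ≈ -0.95000)
N(H) = -57/20 (N(H) = -19/20*3 = -57/20)
47644 - N(-99 - D(0)) = 47644 - 1*(-57/20) = 47644 + 57/20 = 952937/20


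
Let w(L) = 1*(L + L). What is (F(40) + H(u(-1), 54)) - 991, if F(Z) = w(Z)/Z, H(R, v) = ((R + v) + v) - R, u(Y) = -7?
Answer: -881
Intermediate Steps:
H(R, v) = 2*v (H(R, v) = (R + 2*v) - R = 2*v)
w(L) = 2*L (w(L) = 1*(2*L) = 2*L)
F(Z) = 2 (F(Z) = (2*Z)/Z = 2)
(F(40) + H(u(-1), 54)) - 991 = (2 + 2*54) - 991 = (2 + 108) - 991 = 110 - 991 = -881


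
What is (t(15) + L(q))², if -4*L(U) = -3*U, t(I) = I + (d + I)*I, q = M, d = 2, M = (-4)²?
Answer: 79524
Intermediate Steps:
M = 16
q = 16
t(I) = I + I*(2 + I) (t(I) = I + (2 + I)*I = I + I*(2 + I))
L(U) = 3*U/4 (L(U) = -(-3)*U/4 = 3*U/4)
(t(15) + L(q))² = (15*(3 + 15) + (¾)*16)² = (15*18 + 12)² = (270 + 12)² = 282² = 79524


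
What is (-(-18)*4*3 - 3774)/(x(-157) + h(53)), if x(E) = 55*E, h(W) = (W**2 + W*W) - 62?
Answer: 3558/3079 ≈ 1.1556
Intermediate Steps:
h(W) = -62 + 2*W**2 (h(W) = (W**2 + W**2) - 62 = 2*W**2 - 62 = -62 + 2*W**2)
(-(-18)*4*3 - 3774)/(x(-157) + h(53)) = (-(-18)*4*3 - 3774)/(55*(-157) + (-62 + 2*53**2)) = (-9*(-8)*3 - 3774)/(-8635 + (-62 + 2*2809)) = (72*3 - 3774)/(-8635 + (-62 + 5618)) = (216 - 3774)/(-8635 + 5556) = -3558/(-3079) = -3558*(-1/3079) = 3558/3079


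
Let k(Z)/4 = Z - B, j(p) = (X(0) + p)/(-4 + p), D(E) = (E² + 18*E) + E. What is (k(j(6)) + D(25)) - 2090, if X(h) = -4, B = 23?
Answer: -1078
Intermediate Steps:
D(E) = E² + 19*E
j(p) = 1 (j(p) = (-4 + p)/(-4 + p) = 1)
k(Z) = -92 + 4*Z (k(Z) = 4*(Z - 1*23) = 4*(Z - 23) = 4*(-23 + Z) = -92 + 4*Z)
(k(j(6)) + D(25)) - 2090 = ((-92 + 4*1) + 25*(19 + 25)) - 2090 = ((-92 + 4) + 25*44) - 2090 = (-88 + 1100) - 2090 = 1012 - 2090 = -1078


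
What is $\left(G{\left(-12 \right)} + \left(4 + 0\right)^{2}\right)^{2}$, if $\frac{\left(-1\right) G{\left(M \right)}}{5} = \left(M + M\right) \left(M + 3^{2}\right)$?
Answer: $118336$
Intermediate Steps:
$G{\left(M \right)} = - 10 M \left(9 + M\right)$ ($G{\left(M \right)} = - 5 \left(M + M\right) \left(M + 3^{2}\right) = - 5 \cdot 2 M \left(M + 9\right) = - 5 \cdot 2 M \left(9 + M\right) = - 10 M \left(9 + M\right)$)
$\left(G{\left(-12 \right)} + \left(4 + 0\right)^{2}\right)^{2} = \left(\left(-10\right) \left(-12\right) \left(9 - 12\right) + \left(4 + 0\right)^{2}\right)^{2} = \left(\left(-10\right) \left(-12\right) \left(-3\right) + 4^{2}\right)^{2} = \left(-360 + 16\right)^{2} = \left(-344\right)^{2} = 118336$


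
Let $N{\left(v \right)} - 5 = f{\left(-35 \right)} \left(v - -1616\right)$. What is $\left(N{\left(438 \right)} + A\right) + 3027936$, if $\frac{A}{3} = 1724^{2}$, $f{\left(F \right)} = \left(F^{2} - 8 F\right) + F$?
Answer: $14963849$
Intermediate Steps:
$f{\left(F \right)} = F^{2} - 7 F$
$N{\left(v \right)} = 2375525 + 1470 v$ ($N{\left(v \right)} = 5 + - 35 \left(-7 - 35\right) \left(v - -1616\right) = 5 + \left(-35\right) \left(-42\right) \left(v + 1616\right) = 5 + 1470 \left(1616 + v\right) = 5 + \left(2375520 + 1470 v\right) = 2375525 + 1470 v$)
$A = 8916528$ ($A = 3 \cdot 1724^{2} = 3 \cdot 2972176 = 8916528$)
$\left(N{\left(438 \right)} + A\right) + 3027936 = \left(\left(2375525 + 1470 \cdot 438\right) + 8916528\right) + 3027936 = \left(\left(2375525 + 643860\right) + 8916528\right) + 3027936 = \left(3019385 + 8916528\right) + 3027936 = 11935913 + 3027936 = 14963849$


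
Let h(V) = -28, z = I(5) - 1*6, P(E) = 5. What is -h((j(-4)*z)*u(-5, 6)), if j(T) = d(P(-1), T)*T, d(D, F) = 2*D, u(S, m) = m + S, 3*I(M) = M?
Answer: 28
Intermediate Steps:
I(M) = M/3
u(S, m) = S + m
z = -13/3 (z = (⅓)*5 - 1*6 = 5/3 - 6 = -13/3 ≈ -4.3333)
j(T) = 10*T (j(T) = (2*5)*T = 10*T)
-h((j(-4)*z)*u(-5, 6)) = -1*(-28) = 28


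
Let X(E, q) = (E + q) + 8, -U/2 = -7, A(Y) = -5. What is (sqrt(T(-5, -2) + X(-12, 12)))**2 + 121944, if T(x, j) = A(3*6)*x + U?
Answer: 121991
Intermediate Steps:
U = 14 (U = -2*(-7) = 14)
X(E, q) = 8 + E + q
T(x, j) = 14 - 5*x (T(x, j) = -5*x + 14 = 14 - 5*x)
(sqrt(T(-5, -2) + X(-12, 12)))**2 + 121944 = (sqrt((14 - 5*(-5)) + (8 - 12 + 12)))**2 + 121944 = (sqrt((14 + 25) + 8))**2 + 121944 = (sqrt(39 + 8))**2 + 121944 = (sqrt(47))**2 + 121944 = 47 + 121944 = 121991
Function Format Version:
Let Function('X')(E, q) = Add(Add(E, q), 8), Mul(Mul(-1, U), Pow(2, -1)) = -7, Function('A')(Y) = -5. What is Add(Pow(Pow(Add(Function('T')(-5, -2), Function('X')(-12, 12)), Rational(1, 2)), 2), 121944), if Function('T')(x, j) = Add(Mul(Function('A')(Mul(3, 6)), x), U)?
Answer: 121991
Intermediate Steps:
U = 14 (U = Mul(-2, -7) = 14)
Function('X')(E, q) = Add(8, E, q)
Function('T')(x, j) = Add(14, Mul(-5, x)) (Function('T')(x, j) = Add(Mul(-5, x), 14) = Add(14, Mul(-5, x)))
Add(Pow(Pow(Add(Function('T')(-5, -2), Function('X')(-12, 12)), Rational(1, 2)), 2), 121944) = Add(Pow(Pow(Add(Add(14, Mul(-5, -5)), Add(8, -12, 12)), Rational(1, 2)), 2), 121944) = Add(Pow(Pow(Add(Add(14, 25), 8), Rational(1, 2)), 2), 121944) = Add(Pow(Pow(Add(39, 8), Rational(1, 2)), 2), 121944) = Add(Pow(Pow(47, Rational(1, 2)), 2), 121944) = Add(47, 121944) = 121991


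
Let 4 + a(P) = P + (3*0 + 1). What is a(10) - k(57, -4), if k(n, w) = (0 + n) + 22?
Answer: -72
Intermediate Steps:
a(P) = -3 + P (a(P) = -4 + (P + (3*0 + 1)) = -4 + (P + (0 + 1)) = -4 + (P + 1) = -4 + (1 + P) = -3 + P)
k(n, w) = 22 + n (k(n, w) = n + 22 = 22 + n)
a(10) - k(57, -4) = (-3 + 10) - (22 + 57) = 7 - 1*79 = 7 - 79 = -72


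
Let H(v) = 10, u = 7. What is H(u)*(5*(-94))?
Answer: -4700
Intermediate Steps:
H(u)*(5*(-94)) = 10*(5*(-94)) = 10*(-470) = -4700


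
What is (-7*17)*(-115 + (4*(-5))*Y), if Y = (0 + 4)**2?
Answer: 51765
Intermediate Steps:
Y = 16 (Y = 4**2 = 16)
(-7*17)*(-115 + (4*(-5))*Y) = (-7*17)*(-115 + (4*(-5))*16) = -119*(-115 - 20*16) = -119*(-115 - 320) = -119*(-435) = 51765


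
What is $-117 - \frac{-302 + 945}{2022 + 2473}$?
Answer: $- \frac{526558}{4495} \approx -117.14$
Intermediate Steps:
$-117 - \frac{-302 + 945}{2022 + 2473} = -117 - \frac{643}{4495} = - \frac{526558}{4495}$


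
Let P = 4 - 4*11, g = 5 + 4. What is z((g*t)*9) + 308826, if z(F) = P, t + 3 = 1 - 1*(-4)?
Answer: 308786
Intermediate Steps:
t = 2 (t = -3 + (1 - 1*(-4)) = -3 + (1 + 4) = -3 + 5 = 2)
g = 9
P = -40 (P = 4 - 44 = -40)
z(F) = -40
z((g*t)*9) + 308826 = -40 + 308826 = 308786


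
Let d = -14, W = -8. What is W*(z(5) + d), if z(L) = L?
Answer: 72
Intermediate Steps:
W*(z(5) + d) = -8*(5 - 14) = -8*(-9) = 72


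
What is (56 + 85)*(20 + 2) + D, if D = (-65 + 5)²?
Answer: 6702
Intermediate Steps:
D = 3600 (D = (-60)² = 3600)
(56 + 85)*(20 + 2) + D = (56 + 85)*(20 + 2) + 3600 = 141*22 + 3600 = 3102 + 3600 = 6702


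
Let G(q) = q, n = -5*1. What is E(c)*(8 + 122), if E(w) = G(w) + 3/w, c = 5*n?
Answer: -16328/5 ≈ -3265.6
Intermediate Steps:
n = -5
c = -25 (c = 5*(-5) = -25)
E(w) = w + 3/w
E(c)*(8 + 122) = (-25 + 3/(-25))*(8 + 122) = (-25 + 3*(-1/25))*130 = (-25 - 3/25)*130 = -628/25*130 = -16328/5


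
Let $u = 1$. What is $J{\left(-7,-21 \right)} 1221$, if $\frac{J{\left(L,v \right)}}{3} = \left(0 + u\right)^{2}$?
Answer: $3663$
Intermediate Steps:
$J{\left(L,v \right)} = 3$ ($J{\left(L,v \right)} = 3 \left(0 + 1\right)^{2} = 3 \cdot 1^{2} = 3 \cdot 1 = 3$)
$J{\left(-7,-21 \right)} 1221 = 3 \cdot 1221 = 3663$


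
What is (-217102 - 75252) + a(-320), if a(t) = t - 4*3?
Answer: -292686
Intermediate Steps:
a(t) = -12 + t (a(t) = t - 12 = -12 + t)
(-217102 - 75252) + a(-320) = (-217102 - 75252) + (-12 - 320) = -292354 - 332 = -292686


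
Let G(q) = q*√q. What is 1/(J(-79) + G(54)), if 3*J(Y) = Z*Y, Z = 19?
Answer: -4503/835825 - 1458*√6/835825 ≈ -0.0096603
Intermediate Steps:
J(Y) = 19*Y/3 (J(Y) = (19*Y)/3 = 19*Y/3)
G(q) = q^(3/2)
1/(J(-79) + G(54)) = 1/((19/3)*(-79) + 54^(3/2)) = 1/(-1501/3 + 162*√6)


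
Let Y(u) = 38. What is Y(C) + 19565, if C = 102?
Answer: 19603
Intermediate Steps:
Y(C) + 19565 = 38 + 19565 = 19603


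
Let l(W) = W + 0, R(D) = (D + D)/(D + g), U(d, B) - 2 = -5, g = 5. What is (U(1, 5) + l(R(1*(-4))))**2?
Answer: 121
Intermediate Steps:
U(d, B) = -3 (U(d, B) = 2 - 5 = -3)
R(D) = 2*D/(5 + D) (R(D) = (D + D)/(D + 5) = (2*D)/(5 + D) = 2*D/(5 + D))
l(W) = W
(U(1, 5) + l(R(1*(-4))))**2 = (-3 + 2*(1*(-4))/(5 + 1*(-4)))**2 = (-3 + 2*(-4)/(5 - 4))**2 = (-3 + 2*(-4)/1)**2 = (-3 + 2*(-4)*1)**2 = (-3 - 8)**2 = (-11)**2 = 121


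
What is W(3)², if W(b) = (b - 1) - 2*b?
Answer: 16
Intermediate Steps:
W(b) = -1 - b (W(b) = (-1 + b) - 2*b = -1 - b)
W(3)² = (-1 - 1*3)² = (-1 - 3)² = (-4)² = 16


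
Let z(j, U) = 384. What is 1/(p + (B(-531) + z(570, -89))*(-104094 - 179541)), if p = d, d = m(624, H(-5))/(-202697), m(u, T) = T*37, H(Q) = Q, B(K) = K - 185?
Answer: 202697/19087331913725 ≈ 1.0619e-8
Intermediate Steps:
B(K) = -185 + K
m(u, T) = 37*T
d = 185/202697 (d = (37*(-5))/(-202697) = -185*(-1/202697) = 185/202697 ≈ 0.00091269)
p = 185/202697 ≈ 0.00091269
1/(p + (B(-531) + z(570, -89))*(-104094 - 179541)) = 1/(185/202697 + ((-185 - 531) + 384)*(-104094 - 179541)) = 1/(185/202697 + (-716 + 384)*(-283635)) = 1/(185/202697 - 332*(-283635)) = 1/(185/202697 + 94166820) = 1/(19087331913725/202697) = 202697/19087331913725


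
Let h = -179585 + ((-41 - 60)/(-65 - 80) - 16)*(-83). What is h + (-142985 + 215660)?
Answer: -15317773/145 ≈ -1.0564e+5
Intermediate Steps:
h = -25855648/145 (h = -179585 + (-101/(-145) - 16)*(-83) = -179585 + (-101*(-1/145) - 16)*(-83) = -179585 + (101/145 - 16)*(-83) = -179585 - 2219/145*(-83) = -179585 + 184177/145 = -25855648/145 ≈ -1.7831e+5)
h + (-142985 + 215660) = -25855648/145 + (-142985 + 215660) = -25855648/145 + 72675 = -15317773/145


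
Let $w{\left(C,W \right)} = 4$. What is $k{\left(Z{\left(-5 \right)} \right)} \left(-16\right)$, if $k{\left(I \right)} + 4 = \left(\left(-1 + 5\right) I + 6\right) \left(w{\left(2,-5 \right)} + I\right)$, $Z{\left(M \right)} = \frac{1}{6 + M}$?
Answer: $-736$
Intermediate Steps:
$k{\left(I \right)} = -4 + \left(4 + I\right) \left(6 + 4 I\right)$ ($k{\left(I \right)} = -4 + \left(\left(-1 + 5\right) I + 6\right) \left(4 + I\right) = -4 + \left(4 I + 6\right) \left(4 + I\right) = -4 + \left(6 + 4 I\right) \left(4 + I\right) = -4 + \left(4 + I\right) \left(6 + 4 I\right)$)
$k{\left(Z{\left(-5 \right)} \right)} \left(-16\right) = \left(20 + 4 \left(\frac{1}{6 - 5}\right)^{2} + \frac{22}{6 - 5}\right) \left(-16\right) = \left(20 + 4 \left(1^{-1}\right)^{2} + \frac{22}{1}\right) \left(-16\right) = \left(20 + 4 \cdot 1^{2} + 22 \cdot 1\right) \left(-16\right) = \left(20 + 4 \cdot 1 + 22\right) \left(-16\right) = \left(20 + 4 + 22\right) \left(-16\right) = 46 \left(-16\right) = -736$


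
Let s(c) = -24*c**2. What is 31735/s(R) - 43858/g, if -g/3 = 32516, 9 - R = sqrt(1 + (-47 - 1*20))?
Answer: (-256658075*I + 1578888*sqrt(66))/(585288*(5*I + 6*sqrt(66))) ≈ -0.46827 - 8.9482*I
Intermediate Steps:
R = 9 - I*sqrt(66) (R = 9 - sqrt(1 + (-47 - 1*20)) = 9 - sqrt(1 + (-47 - 20)) = 9 - sqrt(1 - 67) = 9 - sqrt(-66) = 9 - I*sqrt(66) ≈ 9.0 - 8.124*I)
g = -97548 (g = -3*32516 = -97548)
31735/s(R) - 43858/g = 31735/((-24*(9 - I*sqrt(66))**2)) - 43858/(-97548) = 31735*(-1/(24*(9 - I*sqrt(66))**2)) - 43858*(-1/97548) = -31735/(24*(9 - I*sqrt(66))**2) + 21929/48774 = 21929/48774 - 31735/(24*(9 - I*sqrt(66))**2)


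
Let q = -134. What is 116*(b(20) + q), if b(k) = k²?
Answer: 30856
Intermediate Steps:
116*(b(20) + q) = 116*(20² - 134) = 116*(400 - 134) = 116*266 = 30856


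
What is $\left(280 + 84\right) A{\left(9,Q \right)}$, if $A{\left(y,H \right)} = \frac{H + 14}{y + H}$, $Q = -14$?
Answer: $0$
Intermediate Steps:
$A{\left(y,H \right)} = \frac{14 + H}{H + y}$
$\left(280 + 84\right) A{\left(9,Q \right)} = \left(280 + 84\right) \frac{14 - 14}{-14 + 9} = 364 \frac{1}{-5} \cdot 0 = 364 \left(\left(- \frac{1}{5}\right) 0\right) = 364 \cdot 0 = 0$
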